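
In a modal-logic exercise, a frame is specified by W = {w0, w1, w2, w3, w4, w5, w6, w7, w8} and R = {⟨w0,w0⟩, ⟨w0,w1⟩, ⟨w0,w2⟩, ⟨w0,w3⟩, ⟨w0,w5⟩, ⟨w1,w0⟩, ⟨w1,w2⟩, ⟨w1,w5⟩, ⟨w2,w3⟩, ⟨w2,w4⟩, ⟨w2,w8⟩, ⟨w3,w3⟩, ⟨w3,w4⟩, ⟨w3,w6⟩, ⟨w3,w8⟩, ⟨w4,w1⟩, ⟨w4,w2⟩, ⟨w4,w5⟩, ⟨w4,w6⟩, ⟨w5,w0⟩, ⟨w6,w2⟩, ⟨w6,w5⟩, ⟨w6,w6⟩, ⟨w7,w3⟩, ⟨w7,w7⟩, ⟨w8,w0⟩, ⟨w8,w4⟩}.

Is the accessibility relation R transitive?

No

Transitive: no — w0 R w2 and w2 R w4, but not w0 R w4.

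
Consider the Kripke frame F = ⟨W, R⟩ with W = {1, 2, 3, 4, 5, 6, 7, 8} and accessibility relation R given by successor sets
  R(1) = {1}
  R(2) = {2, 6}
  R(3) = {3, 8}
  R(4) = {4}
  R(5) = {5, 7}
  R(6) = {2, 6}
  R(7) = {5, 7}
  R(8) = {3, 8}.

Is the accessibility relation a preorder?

Reflexive: yes — every world is R-related to itself.
Transitive: yes — every two-step R-path is closed by a direct edge.
So R is a preorder.

Yes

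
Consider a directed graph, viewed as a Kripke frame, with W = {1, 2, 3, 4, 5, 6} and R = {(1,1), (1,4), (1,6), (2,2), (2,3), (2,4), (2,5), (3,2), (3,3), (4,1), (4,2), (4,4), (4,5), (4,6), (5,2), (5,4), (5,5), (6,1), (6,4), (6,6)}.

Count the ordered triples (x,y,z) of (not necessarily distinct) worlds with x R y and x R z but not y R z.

12

Enumerating: (2,3,4), (2,3,5), (2,4,3), (2,5,3), (4,1,2), (4,1,5), (4,2,1), (4,2,6), (4,5,1), (4,5,6), (4,6,2), (4,6,5).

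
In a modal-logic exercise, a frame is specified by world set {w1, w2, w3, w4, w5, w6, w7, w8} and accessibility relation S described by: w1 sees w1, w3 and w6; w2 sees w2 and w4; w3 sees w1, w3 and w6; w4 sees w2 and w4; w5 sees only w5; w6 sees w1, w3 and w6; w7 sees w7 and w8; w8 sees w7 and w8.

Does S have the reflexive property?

Reflexive: yes — every world is S-related to itself.

Yes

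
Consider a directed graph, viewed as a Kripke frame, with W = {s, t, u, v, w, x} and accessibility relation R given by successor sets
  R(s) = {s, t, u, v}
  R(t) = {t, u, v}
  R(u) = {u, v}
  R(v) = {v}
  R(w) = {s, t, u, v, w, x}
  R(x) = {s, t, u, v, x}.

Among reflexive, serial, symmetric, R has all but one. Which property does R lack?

symmetric

Reflexive: yes — every world is R-related to itself.
Serial: yes — every world has a successor (e.g. s R s).
Symmetric: no — s R t but not t R s.
Only symmetric fails.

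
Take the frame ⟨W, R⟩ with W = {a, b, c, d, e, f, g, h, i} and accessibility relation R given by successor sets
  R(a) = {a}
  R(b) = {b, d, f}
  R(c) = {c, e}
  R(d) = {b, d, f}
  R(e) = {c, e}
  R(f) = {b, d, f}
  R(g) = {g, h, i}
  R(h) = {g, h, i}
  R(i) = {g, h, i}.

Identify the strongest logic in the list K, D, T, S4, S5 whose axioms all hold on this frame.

Serial (axiom D): yes — every world has a successor (e.g. a R a).
Reflexive (axiom T): yes — every world is R-related to itself.
Transitive (axiom 4): yes — every two-step R-path is closed by a direct edge.
Euclidean (axiom 5): yes — any two successors of a common world are R-related.
So F validates K, D, T, S4, S5. The strongest is S5.

S5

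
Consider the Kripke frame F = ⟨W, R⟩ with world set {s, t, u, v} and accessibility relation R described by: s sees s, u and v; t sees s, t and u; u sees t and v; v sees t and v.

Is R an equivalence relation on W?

Reflexive: no — u is not related to itself.
Symmetric: no — s R u but not u R s.
Transitive: no — s R u and u R t, but not s R t.
So R is not an equivalence relation.

No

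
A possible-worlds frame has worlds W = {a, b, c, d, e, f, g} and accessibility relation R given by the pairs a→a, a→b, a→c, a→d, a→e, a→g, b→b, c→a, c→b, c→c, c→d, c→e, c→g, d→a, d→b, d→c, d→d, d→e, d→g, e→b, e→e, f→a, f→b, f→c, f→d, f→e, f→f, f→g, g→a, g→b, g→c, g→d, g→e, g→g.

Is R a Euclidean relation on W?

Euclidean: no — a R b and a R c, but not b R c.

No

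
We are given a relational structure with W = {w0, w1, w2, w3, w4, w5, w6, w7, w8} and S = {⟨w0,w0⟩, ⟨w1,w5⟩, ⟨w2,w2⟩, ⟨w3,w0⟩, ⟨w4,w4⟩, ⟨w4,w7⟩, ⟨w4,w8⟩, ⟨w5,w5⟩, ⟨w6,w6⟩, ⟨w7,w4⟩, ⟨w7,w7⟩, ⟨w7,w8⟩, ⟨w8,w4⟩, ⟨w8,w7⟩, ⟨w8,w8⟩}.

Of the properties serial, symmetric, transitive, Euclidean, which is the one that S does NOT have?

Serial: yes — every world has a successor (e.g. w0 S w0).
Symmetric: no — w1 S w5 but not w5 S w1.
Transitive: yes — every two-step S-path is closed by a direct edge.
Euclidean: yes — any two successors of a common world are S-related.
Only symmetric fails.

symmetric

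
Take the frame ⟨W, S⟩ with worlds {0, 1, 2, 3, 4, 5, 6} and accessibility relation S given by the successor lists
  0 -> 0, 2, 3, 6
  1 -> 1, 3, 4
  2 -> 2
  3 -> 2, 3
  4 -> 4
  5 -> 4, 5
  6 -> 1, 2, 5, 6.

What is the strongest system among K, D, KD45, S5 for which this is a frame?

Serial (axiom D): yes — every world has a successor (e.g. 0 S 0).
Euclidean (axiom 5): no — 0 S 2 and 0 S 3, but not 2 S 3.
Transitive (axiom 4): no — 0 S 6 and 6 S 1, but not 0 S 1.
Reflexive (axiom T): yes — every world is S-related to itself.
So F validates K, D; KD45 would additionally require S to be Euclidean and transitive. The strongest is D.

D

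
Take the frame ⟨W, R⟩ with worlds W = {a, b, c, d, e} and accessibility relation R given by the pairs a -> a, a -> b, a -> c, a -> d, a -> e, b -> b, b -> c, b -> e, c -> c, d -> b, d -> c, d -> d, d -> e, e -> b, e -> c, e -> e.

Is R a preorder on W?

Reflexive: yes — every world is R-related to itself.
Transitive: yes — every two-step R-path is closed by a direct edge.
So R is a preorder.

Yes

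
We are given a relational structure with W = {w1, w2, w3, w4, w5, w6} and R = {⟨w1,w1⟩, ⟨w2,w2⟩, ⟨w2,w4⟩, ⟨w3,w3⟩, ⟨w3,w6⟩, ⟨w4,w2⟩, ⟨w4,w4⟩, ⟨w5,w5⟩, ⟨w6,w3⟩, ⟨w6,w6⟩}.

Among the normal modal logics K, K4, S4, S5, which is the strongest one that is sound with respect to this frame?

S5

Transitive (axiom 4): yes — every two-step R-path is closed by a direct edge.
Reflexive (axiom T): yes — every world is R-related to itself.
Euclidean (axiom 5): yes — any two successors of a common world are R-related.
So F validates K, K4, S4, S5. The strongest is S5.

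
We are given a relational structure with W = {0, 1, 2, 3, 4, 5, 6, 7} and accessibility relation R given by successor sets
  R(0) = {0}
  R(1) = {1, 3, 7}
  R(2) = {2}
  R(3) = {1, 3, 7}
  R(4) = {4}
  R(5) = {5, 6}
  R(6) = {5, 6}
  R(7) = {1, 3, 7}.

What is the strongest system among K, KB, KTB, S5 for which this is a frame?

S5

Symmetric (axiom B): yes — every pair in R has its reverse in R.
Reflexive (axiom T): yes — every world is R-related to itself.
Euclidean (axiom 5): yes — any two successors of a common world are R-related.
So F validates K, KB, KTB, S5. The strongest is S5.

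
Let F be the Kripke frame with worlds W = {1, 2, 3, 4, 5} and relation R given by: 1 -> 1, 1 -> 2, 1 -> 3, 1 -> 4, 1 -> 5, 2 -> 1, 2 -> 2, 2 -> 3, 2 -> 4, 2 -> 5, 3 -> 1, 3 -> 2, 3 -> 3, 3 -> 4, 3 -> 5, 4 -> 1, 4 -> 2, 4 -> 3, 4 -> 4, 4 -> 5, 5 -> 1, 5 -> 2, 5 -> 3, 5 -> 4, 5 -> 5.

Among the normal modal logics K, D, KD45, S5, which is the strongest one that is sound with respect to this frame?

S5

Serial (axiom D): yes — every world has a successor (e.g. 1 R 1).
Euclidean (axiom 5): yes — any two successors of a common world are R-related.
Transitive (axiom 4): yes — every two-step R-path is closed by a direct edge.
Reflexive (axiom T): yes — every world is R-related to itself.
So F validates K, D, KD45, S5. The strongest is S5.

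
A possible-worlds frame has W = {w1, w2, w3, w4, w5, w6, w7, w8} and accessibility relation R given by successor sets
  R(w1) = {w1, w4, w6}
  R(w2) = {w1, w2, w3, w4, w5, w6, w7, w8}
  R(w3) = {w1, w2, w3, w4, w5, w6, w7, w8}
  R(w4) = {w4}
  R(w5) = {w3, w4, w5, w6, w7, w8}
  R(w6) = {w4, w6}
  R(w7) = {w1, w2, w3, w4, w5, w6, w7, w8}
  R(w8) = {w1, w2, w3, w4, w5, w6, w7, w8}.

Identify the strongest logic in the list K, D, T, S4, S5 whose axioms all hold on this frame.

Serial (axiom D): yes — every world has a successor (e.g. w1 R w1).
Reflexive (axiom T): yes — every world is R-related to itself.
Transitive (axiom 4): no — w5 R w3 and w3 R w1, but not w5 R w1.
Euclidean (axiom 5): no — w1 R w4 and w1 R w6, but not w4 R w6.
So F validates K, D, T; S4 would additionally require R to be transitive. The strongest is T.

T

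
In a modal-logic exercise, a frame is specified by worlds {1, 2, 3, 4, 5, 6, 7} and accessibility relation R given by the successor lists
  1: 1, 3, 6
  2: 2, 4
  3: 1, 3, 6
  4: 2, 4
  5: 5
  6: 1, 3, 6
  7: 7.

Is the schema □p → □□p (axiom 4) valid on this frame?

Axiom 4 corresponds to the accessibility relation being transitive.
Transitive: yes — every two-step R-path is closed by a direct edge.

Yes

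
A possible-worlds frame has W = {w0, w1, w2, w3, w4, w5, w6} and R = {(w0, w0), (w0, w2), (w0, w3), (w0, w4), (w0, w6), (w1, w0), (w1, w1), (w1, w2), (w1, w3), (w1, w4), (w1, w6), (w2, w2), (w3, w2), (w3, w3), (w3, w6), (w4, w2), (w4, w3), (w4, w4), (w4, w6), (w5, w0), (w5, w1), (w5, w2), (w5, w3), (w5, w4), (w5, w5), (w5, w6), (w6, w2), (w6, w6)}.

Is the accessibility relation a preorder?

Reflexive: yes — every world is R-related to itself.
Transitive: yes — every two-step R-path is closed by a direct edge.
So R is a preorder.

Yes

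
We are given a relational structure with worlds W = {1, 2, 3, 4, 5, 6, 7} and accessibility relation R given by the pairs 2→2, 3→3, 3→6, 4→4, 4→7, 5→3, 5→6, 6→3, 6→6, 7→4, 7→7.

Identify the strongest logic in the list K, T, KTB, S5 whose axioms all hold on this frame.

K

Reflexive (axiom T): no — 1 is not related to itself.
Symmetric (axiom B): no — 5 R 3 but not 3 R 5.
Euclidean (axiom 5): yes — any two successors of a common world are R-related.
So F validates K; T would additionally require R to be reflexive. The strongest is K.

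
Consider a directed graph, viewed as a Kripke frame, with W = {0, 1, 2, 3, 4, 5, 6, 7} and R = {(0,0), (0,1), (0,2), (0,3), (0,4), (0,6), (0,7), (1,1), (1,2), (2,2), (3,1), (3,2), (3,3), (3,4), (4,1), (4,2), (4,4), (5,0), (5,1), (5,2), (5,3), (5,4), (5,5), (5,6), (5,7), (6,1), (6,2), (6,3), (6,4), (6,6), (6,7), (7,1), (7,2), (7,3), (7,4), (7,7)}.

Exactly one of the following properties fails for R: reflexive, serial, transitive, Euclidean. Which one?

Euclidean

Reflexive: yes — every world is R-related to itself.
Serial: yes — every world has a successor (e.g. 0 R 0).
Transitive: yes — every two-step R-path is closed by a direct edge.
Euclidean: no — 0 R 1 and 0 R 3, but not 1 R 3.
Only Euclidean fails.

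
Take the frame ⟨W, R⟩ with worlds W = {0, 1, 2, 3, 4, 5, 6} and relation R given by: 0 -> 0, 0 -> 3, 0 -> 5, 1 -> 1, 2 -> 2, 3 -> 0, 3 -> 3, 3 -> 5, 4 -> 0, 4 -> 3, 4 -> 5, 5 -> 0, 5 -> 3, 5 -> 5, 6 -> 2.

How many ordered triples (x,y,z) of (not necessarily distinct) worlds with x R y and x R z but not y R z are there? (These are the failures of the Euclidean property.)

0

R is Euclidean; there are no such tuples.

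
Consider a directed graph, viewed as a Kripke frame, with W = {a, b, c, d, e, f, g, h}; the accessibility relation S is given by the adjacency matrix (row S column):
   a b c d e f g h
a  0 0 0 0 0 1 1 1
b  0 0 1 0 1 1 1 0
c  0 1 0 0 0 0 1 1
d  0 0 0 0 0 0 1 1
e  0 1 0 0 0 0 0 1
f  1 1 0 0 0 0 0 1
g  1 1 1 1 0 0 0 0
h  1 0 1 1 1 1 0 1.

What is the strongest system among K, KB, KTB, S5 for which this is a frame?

Symmetric (axiom B): yes — every pair in S has its reverse in S.
Reflexive (axiom T): no — a is not related to itself.
Euclidean (axiom 5): no — a S f and a S g, but not f S g.
So F validates K, KB; KTB would additionally require S to be reflexive. The strongest is KB.

KB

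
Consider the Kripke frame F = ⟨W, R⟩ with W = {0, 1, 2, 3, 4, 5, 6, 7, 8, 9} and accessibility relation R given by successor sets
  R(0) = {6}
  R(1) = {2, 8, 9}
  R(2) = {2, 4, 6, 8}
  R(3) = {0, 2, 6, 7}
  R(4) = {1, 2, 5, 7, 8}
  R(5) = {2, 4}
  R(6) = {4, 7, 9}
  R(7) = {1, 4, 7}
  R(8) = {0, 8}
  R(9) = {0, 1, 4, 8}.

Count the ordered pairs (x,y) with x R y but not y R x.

20

Enumerating: (0,6), (1,2), (1,8), (2,6), (2,8), (3,0), (3,2), (3,6), (3,7), (4,1), (4,8), (5,2), … and 8 more.
Total: 20.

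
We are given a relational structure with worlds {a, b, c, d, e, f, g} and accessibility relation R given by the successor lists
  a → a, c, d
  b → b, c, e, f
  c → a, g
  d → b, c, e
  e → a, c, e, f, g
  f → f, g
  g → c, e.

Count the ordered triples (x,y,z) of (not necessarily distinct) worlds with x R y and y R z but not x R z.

26

Enumerating: (a,c,g), (a,d,b), (a,d,e), (b,c,a), (b,c,g), (b,e,a), (b,e,g), (b,f,g), (c,a,c), (c,a,d), (c,g,c), (c,g,e), … and 14 more.
Total: 26.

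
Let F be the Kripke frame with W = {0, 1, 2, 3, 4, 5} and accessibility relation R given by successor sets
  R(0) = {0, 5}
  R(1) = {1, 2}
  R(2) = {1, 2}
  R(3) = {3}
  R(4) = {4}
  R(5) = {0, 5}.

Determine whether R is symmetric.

Symmetric: yes — every pair in R has its reverse in R.

Yes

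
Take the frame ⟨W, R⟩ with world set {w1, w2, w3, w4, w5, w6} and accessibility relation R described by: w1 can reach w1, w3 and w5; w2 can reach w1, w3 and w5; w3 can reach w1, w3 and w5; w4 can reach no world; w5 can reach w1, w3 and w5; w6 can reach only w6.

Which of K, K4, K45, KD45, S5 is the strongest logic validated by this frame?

K45

Transitive (axiom 4): yes — every two-step R-path is closed by a direct edge.
Euclidean (axiom 5): yes — any two successors of a common world are R-related.
Serial (axiom D): no — w4 has no R-successor.
Reflexive (axiom T): no — w2 is not related to itself.
So F validates K, K4, K45; KD45 would additionally require R to be serial. The strongest is K45.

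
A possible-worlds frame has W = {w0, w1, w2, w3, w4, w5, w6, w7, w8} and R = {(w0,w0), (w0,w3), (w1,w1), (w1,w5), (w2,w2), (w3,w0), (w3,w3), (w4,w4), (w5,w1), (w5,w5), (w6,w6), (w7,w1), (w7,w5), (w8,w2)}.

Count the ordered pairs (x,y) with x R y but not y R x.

3

Enumerating: (w7,w1), (w7,w5), (w8,w2).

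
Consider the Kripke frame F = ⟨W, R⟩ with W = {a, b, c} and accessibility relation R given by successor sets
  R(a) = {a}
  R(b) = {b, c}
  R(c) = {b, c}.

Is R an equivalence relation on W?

Reflexive: yes — every world is R-related to itself.
Symmetric: yes — every pair in R has its reverse in R.
Transitive: yes — every two-step R-path is closed by a direct edge.
So R is an equivalence relation.

Yes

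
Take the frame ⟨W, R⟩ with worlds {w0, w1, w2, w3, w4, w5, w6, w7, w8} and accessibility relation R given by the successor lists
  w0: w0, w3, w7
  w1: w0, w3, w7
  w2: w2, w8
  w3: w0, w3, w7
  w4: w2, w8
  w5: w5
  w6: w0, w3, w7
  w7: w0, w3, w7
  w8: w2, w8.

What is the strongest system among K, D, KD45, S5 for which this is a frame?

KD45

Serial (axiom D): yes — every world has a successor (e.g. w0 R w0).
Euclidean (axiom 5): yes — any two successors of a common world are R-related.
Transitive (axiom 4): yes — every two-step R-path is closed by a direct edge.
Reflexive (axiom T): no — w1 is not related to itself.
So F validates K, D, KD45; S5 would additionally require R to be reflexive. The strongest is KD45.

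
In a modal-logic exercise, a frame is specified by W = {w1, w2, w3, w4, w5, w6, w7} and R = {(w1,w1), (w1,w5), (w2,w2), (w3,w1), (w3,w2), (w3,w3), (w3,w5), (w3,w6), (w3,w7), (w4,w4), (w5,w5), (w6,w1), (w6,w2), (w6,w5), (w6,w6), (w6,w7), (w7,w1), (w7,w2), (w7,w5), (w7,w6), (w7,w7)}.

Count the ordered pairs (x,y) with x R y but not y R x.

Enumerating: (w1,w5), (w3,w1), (w3,w2), (w3,w5), (w3,w6), (w3,w7), (w6,w1), (w6,w2), (w6,w5), (w7,w1), (w7,w2), (w7,w5).

12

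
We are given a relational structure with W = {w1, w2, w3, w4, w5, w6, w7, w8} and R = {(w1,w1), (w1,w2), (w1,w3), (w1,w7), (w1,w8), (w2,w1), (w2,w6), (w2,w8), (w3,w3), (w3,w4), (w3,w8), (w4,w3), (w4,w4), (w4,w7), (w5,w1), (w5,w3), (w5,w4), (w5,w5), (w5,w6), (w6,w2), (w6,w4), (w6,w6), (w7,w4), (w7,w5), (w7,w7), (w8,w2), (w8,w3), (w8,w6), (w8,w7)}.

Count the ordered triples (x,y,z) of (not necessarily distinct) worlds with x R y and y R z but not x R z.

Enumerating: (w1,w2,w6), (w1,w3,w4), (w1,w7,w4), (w1,w7,w5), (w1,w8,w6), (w2,w1,w2), (w2,w1,w3), (w2,w1,w7), (w2,w6,w2), (w2,w6,w4), (w2,w8,w2), (w2,w8,w3), … and 28 more.
Total: 40.

40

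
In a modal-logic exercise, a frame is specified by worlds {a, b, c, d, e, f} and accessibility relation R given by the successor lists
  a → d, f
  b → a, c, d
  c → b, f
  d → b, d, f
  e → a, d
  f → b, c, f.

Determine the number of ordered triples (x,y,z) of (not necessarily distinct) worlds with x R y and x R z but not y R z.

Enumerating: (a,f,d), (b,a,a), (b,a,c), (b,c,a), (b,c,c), (b,c,d), (b,d,a), (b,d,c), (c,b,b), (c,b,f), (d,b,b), (d,b,f), (d,f,d), (e,a,a), (e,d,a), (f,b,b), (f,b,f), (f,c,c).

18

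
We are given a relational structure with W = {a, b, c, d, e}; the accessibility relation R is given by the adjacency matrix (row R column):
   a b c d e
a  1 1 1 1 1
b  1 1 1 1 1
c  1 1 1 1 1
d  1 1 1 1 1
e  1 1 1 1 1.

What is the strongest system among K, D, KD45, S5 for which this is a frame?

Serial (axiom D): yes — every world has a successor (e.g. a R a).
Euclidean (axiom 5): yes — any two successors of a common world are R-related.
Transitive (axiom 4): yes — every two-step R-path is closed by a direct edge.
Reflexive (axiom T): yes — every world is R-related to itself.
So F validates K, D, KD45, S5. The strongest is S5.

S5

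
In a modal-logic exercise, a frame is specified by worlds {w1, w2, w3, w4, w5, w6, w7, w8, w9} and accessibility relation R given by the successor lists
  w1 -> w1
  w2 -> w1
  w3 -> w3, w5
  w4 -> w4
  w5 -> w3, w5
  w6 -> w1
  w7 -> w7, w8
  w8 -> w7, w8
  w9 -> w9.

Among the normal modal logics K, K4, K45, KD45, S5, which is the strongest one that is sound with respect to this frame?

KD45

Transitive (axiom 4): yes — every two-step R-path is closed by a direct edge.
Euclidean (axiom 5): yes — any two successors of a common world are R-related.
Serial (axiom D): yes — every world has a successor (e.g. w1 R w1).
Reflexive (axiom T): no — w2 is not related to itself.
So F validates K, K4, K45, KD45; S5 would additionally require R to be reflexive. The strongest is KD45.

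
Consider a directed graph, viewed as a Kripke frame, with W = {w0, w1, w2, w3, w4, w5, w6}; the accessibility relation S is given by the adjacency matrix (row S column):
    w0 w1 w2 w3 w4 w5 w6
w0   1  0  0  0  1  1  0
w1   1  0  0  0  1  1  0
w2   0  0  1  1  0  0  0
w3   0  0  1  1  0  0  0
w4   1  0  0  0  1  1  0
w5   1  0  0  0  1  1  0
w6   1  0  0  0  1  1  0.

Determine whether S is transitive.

Yes

Transitive: yes — every two-step S-path is closed by a direct edge.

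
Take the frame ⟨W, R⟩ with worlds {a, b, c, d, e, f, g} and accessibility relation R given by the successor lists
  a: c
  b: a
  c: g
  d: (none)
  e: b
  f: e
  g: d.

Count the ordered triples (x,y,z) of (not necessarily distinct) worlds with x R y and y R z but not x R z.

5

Enumerating: (a,c,g), (b,a,c), (c,g,d), (e,b,a), (f,e,b).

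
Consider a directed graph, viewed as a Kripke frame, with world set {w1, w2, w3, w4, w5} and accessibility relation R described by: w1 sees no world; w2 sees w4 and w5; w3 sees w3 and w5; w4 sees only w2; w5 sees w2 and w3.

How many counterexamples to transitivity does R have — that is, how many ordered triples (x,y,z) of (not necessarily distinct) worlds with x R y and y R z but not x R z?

Enumerating: (w2,w4,w2), (w2,w5,w2), (w2,w5,w3), (w3,w5,w2), (w4,w2,w4), (w4,w2,w5), (w5,w2,w4), (w5,w2,w5), (w5,w3,w5).

9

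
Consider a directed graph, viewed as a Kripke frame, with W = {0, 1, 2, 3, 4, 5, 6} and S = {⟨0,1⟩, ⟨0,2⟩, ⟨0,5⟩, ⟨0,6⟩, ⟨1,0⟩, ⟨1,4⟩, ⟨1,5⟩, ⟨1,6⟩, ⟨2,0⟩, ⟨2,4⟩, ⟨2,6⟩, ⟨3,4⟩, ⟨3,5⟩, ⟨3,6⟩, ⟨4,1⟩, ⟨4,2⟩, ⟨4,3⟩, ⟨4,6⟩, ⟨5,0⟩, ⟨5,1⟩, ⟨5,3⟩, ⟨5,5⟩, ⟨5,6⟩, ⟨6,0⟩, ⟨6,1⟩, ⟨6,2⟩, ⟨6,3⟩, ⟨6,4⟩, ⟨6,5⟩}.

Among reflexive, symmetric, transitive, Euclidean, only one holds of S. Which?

symmetric

Reflexive: no — 0 is not related to itself.
Symmetric: yes — every pair in S has its reverse in S.
Transitive: no — 0 S 1 and 1 S 4, but not 0 S 4.
Euclidean: no — 0 S 1 and 0 S 2, but not 1 S 2.
Only symmetric holds.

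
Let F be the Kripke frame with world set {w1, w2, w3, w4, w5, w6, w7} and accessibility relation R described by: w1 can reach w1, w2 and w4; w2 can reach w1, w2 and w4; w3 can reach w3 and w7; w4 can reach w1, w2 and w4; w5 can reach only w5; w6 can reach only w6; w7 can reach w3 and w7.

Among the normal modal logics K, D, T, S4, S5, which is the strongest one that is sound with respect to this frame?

S5

Serial (axiom D): yes — every world has a successor (e.g. w1 R w1).
Reflexive (axiom T): yes — every world is R-related to itself.
Transitive (axiom 4): yes — every two-step R-path is closed by a direct edge.
Euclidean (axiom 5): yes — any two successors of a common world are R-related.
So F validates K, D, T, S4, S5. The strongest is S5.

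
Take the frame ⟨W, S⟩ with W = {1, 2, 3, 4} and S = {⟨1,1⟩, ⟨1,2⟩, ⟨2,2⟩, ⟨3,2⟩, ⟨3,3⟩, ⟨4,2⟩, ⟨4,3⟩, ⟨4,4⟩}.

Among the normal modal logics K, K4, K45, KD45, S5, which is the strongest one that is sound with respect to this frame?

K4

Transitive (axiom 4): yes — every two-step S-path is closed by a direct edge.
Euclidean (axiom 5): no — 4 S 2 and 4 S 3, but not 2 S 3.
Serial (axiom D): yes — every world has a successor (e.g. 1 S 1).
Reflexive (axiom T): yes — every world is S-related to itself.
So F validates K, K4; K45 would additionally require S to be Euclidean. The strongest is K4.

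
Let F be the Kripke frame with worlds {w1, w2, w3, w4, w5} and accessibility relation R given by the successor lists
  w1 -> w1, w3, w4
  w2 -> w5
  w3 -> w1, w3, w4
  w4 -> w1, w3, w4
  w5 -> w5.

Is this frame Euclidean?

Euclidean: yes — any two successors of a common world are R-related.

Yes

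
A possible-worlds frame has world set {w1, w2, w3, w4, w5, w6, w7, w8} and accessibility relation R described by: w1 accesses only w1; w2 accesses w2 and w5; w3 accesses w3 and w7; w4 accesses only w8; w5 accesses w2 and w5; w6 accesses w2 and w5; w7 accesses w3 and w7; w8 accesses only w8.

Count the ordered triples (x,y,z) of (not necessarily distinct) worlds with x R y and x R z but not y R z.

0

R is Euclidean; there are no such tuples.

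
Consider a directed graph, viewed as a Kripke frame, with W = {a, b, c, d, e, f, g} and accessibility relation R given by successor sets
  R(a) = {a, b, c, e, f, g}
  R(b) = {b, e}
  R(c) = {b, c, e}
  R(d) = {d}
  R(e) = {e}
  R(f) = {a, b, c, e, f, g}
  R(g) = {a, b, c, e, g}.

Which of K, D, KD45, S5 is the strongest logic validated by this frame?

Serial (axiom D): yes — every world has a successor (e.g. a R a).
Euclidean (axiom 5): no — a R b and a R c, but not b R c.
Transitive (axiom 4): no — g R a and a R f, but not g R f.
Reflexive (axiom T): yes — every world is R-related to itself.
So F validates K, D; KD45 would additionally require R to be Euclidean and transitive. The strongest is D.

D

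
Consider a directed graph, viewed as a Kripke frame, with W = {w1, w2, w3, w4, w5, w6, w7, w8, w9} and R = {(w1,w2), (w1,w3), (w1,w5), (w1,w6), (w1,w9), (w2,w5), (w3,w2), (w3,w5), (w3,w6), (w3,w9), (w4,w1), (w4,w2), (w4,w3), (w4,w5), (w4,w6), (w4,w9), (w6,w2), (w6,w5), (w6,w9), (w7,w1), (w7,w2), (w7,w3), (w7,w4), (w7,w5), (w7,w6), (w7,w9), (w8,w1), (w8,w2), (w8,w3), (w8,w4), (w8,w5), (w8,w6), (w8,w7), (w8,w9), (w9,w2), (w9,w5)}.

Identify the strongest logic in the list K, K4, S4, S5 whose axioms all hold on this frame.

Transitive (axiom 4): yes — every two-step R-path is closed by a direct edge.
Reflexive (axiom T): no — w1 is not related to itself.
Euclidean (axiom 5): no — w1 R w2 and w1 R w3, but not w2 R w3.
So F validates K, K4; S4 would additionally require R to be reflexive. The strongest is K4.

K4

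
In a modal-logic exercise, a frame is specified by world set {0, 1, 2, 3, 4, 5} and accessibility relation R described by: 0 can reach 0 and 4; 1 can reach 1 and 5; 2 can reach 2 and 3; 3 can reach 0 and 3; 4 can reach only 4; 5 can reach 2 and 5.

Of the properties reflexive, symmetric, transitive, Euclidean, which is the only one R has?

reflexive

Reflexive: yes — every world is R-related to itself.
Symmetric: no — 0 R 4 but not 4 R 0.
Transitive: no — 1 R 5 and 5 R 2, but not 1 R 2.
Euclidean: no — 0 R 4 and 0 R 0, but not 4 R 0.
Only reflexive holds.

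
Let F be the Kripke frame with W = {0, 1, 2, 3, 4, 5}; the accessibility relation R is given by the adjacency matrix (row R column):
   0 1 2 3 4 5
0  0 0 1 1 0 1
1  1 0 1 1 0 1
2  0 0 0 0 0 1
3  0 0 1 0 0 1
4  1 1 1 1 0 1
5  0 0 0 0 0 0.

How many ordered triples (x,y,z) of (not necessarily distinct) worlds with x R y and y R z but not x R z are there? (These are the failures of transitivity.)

0

R is transitive; there are no such tuples.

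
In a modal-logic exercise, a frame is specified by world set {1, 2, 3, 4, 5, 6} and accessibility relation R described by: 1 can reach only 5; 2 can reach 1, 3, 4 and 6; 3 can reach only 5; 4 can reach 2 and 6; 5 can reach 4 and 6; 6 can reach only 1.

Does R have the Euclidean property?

No

Euclidean: no — 2 R 1 and 2 R 3, but not 1 R 3.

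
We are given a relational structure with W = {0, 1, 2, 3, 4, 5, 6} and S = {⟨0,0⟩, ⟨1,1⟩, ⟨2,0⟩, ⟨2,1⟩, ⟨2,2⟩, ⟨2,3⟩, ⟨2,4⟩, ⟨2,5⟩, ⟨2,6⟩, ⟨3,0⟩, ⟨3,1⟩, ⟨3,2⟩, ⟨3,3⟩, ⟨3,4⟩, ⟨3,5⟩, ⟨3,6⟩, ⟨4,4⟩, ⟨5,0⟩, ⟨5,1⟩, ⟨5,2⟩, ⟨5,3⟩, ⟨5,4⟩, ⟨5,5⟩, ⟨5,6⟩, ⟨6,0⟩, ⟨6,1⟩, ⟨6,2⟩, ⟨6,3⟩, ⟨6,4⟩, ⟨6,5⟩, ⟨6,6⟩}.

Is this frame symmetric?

No

Symmetric: no — 2 S 0 but not 0 S 2.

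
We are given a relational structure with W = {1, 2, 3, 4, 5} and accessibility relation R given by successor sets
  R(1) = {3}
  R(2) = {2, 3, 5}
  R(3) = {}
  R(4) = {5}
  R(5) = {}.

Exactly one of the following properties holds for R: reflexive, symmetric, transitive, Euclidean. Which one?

Reflexive: no — 1 is not related to itself.
Symmetric: no — 1 R 3 but not 3 R 1.
Transitive: yes — every two-step R-path is closed by a direct edge.
Euclidean: no — 2 R 3 and 2 R 5, but not 3 R 5.
Only transitive holds.

transitive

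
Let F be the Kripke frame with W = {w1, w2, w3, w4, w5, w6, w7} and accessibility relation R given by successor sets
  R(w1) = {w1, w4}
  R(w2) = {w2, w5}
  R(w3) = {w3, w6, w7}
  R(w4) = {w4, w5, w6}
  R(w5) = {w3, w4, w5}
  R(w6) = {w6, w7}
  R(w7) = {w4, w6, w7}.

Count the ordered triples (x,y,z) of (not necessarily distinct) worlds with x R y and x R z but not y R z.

12

Enumerating: (w1,w4,w1), (w2,w5,w2), (w3,w6,w3), (w3,w7,w3), (w4,w5,w6), (w4,w6,w4), (w4,w6,w5), (w5,w3,w4), (w5,w3,w5), (w5,w4,w3), (w7,w4,w7), (w7,w6,w4).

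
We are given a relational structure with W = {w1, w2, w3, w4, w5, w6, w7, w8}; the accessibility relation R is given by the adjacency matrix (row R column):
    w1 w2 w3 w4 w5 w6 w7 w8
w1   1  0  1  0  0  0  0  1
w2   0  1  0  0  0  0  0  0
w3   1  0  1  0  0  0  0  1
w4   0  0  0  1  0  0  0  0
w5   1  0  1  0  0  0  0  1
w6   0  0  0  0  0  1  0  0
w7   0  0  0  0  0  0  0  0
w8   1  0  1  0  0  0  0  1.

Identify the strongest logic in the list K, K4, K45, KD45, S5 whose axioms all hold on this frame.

Transitive (axiom 4): yes — every two-step R-path is closed by a direct edge.
Euclidean (axiom 5): yes — any two successors of a common world are R-related.
Serial (axiom D): no — w7 has no R-successor.
Reflexive (axiom T): no — w5 is not related to itself.
So F validates K, K4, K45; KD45 would additionally require R to be serial. The strongest is K45.

K45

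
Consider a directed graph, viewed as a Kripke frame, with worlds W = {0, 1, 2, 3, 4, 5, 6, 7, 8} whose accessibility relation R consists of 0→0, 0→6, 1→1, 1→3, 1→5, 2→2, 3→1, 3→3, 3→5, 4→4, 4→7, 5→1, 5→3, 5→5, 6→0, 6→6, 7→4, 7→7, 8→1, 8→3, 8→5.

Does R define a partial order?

Reflexive: no — 8 is not related to itself.
Transitive: yes — every two-step R-path is closed by a direct edge.
Antisymmetric: no — 0 R 6 and 6 R 0 with 0 ≠ 6.
So R is not a partial order.

No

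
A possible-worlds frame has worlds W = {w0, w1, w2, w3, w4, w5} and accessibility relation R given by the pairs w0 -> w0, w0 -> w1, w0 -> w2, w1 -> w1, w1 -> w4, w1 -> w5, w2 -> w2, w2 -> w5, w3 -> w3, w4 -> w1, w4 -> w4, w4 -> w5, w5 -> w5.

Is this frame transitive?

No

Transitive: no — w0 R w1 and w1 R w4, but not w0 R w4.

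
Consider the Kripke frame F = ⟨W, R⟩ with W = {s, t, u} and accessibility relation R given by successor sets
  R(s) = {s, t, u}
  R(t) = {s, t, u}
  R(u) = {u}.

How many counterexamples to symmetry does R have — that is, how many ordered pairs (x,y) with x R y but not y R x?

Enumerating: (s,u), (t,u).

2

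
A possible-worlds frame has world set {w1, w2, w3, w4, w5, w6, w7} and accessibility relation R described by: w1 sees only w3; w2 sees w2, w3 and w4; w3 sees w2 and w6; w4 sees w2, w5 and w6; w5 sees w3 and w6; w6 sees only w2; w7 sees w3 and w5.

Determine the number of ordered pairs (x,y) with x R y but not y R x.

Enumerating: (w1,w3), (w3,w6), (w4,w5), (w4,w6), (w5,w3), (w5,w6), (w6,w2), (w7,w3), (w7,w5).

9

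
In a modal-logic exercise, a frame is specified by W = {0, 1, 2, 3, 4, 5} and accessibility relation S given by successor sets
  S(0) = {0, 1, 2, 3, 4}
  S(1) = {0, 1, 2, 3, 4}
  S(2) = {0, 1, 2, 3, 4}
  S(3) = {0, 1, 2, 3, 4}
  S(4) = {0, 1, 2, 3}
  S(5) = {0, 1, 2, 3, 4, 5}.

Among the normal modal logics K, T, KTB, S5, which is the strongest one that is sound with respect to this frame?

K

Reflexive (axiom T): no — 4 is not related to itself.
Symmetric (axiom B): no — 5 S 0 but not 0 S 5.
Euclidean (axiom 5): no — 0 S 4 and 0 S 4, but not 4 S 4.
So F validates K; T would additionally require S to be reflexive. The strongest is K.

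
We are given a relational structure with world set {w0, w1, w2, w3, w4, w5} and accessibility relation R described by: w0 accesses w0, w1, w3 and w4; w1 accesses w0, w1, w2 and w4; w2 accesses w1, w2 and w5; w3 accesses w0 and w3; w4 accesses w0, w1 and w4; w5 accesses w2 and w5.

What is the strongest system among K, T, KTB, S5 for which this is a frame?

KTB

Reflexive (axiom T): yes — every world is R-related to itself.
Symmetric (axiom B): yes — every pair in R has its reverse in R.
Euclidean (axiom 5): no — w0 R w1 and w0 R w3, but not w1 R w3.
So F validates K, T, KTB; S5 would additionally require R to be Euclidean. The strongest is KTB.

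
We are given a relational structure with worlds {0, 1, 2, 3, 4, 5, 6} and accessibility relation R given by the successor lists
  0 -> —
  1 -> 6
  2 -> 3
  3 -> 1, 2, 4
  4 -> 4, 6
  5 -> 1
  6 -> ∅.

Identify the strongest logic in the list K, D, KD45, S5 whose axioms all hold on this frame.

Serial (axiom D): no — 0 has no R-successor.
Euclidean (axiom 5): no — 3 R 1 and 3 R 2, but not 1 R 2.
Transitive (axiom 4): no — 2 R 3 and 3 R 1, but not 2 R 1.
Reflexive (axiom T): no — 0 is not related to itself.
So F validates K; D would additionally require R to be serial. The strongest is K.

K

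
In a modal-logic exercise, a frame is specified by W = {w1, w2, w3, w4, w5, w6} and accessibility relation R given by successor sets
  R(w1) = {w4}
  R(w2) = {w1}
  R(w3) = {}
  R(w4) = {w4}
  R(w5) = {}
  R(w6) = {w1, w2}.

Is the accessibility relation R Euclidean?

No

Euclidean: no — w6 R w1 and w6 R w2, but not w1 R w2.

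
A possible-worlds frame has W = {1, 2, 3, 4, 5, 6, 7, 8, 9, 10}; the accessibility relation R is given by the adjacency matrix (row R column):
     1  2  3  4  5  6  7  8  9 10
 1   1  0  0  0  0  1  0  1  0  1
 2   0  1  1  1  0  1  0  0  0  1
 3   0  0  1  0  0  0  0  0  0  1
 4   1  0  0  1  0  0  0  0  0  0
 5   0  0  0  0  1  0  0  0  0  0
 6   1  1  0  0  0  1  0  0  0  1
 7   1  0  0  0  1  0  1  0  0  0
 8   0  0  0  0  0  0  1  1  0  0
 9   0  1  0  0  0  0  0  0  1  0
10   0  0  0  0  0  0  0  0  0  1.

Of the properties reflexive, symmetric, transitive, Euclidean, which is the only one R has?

reflexive

Reflexive: yes — every world is R-related to itself.
Symmetric: no — 1 R 10 but not 10 R 1.
Transitive: no — 1 R 6 and 6 R 2, but not 1 R 2.
Euclidean: no — 1 R 10 and 1 R 6, but not 10 R 6.
Only reflexive holds.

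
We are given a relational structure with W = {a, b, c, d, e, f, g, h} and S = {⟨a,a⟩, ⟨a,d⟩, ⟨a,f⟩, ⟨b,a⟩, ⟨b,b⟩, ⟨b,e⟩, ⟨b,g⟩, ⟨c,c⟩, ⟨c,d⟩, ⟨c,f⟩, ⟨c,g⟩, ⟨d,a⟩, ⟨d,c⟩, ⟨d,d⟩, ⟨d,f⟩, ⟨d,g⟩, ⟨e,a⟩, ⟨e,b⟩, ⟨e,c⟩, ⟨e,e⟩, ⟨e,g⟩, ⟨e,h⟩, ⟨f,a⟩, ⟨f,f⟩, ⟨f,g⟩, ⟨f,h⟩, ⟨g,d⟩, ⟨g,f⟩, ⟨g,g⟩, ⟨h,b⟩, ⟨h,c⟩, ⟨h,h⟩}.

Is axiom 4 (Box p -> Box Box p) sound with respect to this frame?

Axiom 4 corresponds to the accessibility relation being transitive.
Transitive: no — a S d and d S c, but not a S c.

No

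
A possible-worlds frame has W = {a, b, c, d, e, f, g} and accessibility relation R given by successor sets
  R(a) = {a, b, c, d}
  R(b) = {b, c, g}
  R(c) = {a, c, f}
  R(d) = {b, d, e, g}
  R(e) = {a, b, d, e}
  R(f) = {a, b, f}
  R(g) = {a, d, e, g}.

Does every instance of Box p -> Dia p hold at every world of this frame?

Axiom D corresponds to the accessibility relation being serial.
Serial: yes — every world has a successor (e.g. a R a).

Yes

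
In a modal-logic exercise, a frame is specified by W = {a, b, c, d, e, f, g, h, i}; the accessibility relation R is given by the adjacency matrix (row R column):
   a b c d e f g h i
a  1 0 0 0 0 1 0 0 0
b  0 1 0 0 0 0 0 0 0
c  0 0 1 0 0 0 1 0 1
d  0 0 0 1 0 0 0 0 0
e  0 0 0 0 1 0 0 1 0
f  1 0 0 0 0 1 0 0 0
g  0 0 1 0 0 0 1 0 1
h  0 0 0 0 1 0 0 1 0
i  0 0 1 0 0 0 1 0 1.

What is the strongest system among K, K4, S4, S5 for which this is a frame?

Transitive (axiom 4): yes — every two-step R-path is closed by a direct edge.
Reflexive (axiom T): yes — every world is R-related to itself.
Euclidean (axiom 5): yes — any two successors of a common world are R-related.
So F validates K, K4, S4, S5. The strongest is S5.

S5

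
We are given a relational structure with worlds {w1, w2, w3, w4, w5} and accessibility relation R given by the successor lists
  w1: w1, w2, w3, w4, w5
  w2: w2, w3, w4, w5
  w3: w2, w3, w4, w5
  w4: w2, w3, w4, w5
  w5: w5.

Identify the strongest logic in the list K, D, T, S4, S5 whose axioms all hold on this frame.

S4

Serial (axiom D): yes — every world has a successor (e.g. w1 R w1).
Reflexive (axiom T): yes — every world is R-related to itself.
Transitive (axiom 4): yes — every two-step R-path is closed by a direct edge.
Euclidean (axiom 5): no — w1 R w5 and w1 R w2, but not w5 R w2.
So F validates K, D, T, S4; S5 would additionally require R to be Euclidean. The strongest is S4.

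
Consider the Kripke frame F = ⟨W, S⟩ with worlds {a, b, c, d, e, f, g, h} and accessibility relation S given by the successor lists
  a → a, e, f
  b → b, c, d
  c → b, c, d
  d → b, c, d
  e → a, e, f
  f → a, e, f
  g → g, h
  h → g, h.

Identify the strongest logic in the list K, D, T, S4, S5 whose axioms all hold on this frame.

Serial (axiom D): yes — every world has a successor (e.g. a S a).
Reflexive (axiom T): yes — every world is S-related to itself.
Transitive (axiom 4): yes — every two-step S-path is closed by a direct edge.
Euclidean (axiom 5): yes — any two successors of a common world are S-related.
So F validates K, D, T, S4, S5. The strongest is S5.

S5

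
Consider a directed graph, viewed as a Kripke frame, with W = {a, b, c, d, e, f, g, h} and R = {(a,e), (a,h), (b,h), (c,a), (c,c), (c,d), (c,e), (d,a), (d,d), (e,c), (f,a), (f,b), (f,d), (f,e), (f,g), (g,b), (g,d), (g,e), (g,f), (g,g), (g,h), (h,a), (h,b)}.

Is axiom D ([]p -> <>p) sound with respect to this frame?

Yes

The schema D characterises exactly the serial frames.
Serial: yes — every world has a successor (e.g. a R e).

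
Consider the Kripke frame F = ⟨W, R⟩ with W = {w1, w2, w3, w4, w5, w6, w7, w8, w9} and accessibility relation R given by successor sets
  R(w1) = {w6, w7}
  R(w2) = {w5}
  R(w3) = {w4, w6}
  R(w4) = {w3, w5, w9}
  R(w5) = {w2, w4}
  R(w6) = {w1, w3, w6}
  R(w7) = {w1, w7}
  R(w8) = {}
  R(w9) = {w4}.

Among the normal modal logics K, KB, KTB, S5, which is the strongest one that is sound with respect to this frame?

Symmetric (axiom B): yes — every pair in R has its reverse in R.
Reflexive (axiom T): no — w1 is not related to itself.
Euclidean (axiom 5): no — w1 R w6 and w1 R w7, but not w6 R w7.
So F validates K, KB; KTB would additionally require R to be reflexive. The strongest is KB.

KB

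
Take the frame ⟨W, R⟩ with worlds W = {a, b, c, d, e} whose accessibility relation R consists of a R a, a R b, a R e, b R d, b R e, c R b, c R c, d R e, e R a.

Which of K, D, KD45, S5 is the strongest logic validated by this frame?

Serial (axiom D): yes — every world has a successor (e.g. a R a).
Euclidean (axiom 5): no — a R e and a R b, but not e R b.
Transitive (axiom 4): no — a R b and b R d, but not a R d.
Reflexive (axiom T): no — b is not related to itself.
So F validates K, D; KD45 would additionally require R to be Euclidean and transitive. The strongest is D.

D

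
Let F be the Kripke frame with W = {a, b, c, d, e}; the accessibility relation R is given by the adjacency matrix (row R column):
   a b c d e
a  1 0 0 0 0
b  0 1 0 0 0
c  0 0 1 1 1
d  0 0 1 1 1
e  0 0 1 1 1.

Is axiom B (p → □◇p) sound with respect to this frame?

Axiom B corresponds to the accessibility relation being symmetric.
Symmetric: yes — every pair in R has its reverse in R.

Yes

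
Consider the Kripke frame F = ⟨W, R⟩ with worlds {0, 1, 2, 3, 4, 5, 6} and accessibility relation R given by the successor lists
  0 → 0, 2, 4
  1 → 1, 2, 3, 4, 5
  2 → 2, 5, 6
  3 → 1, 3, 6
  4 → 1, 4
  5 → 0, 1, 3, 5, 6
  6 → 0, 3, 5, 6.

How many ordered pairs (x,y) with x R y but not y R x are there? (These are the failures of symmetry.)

Enumerating: (0,2), (0,4), (1,2), (2,5), (2,6), (5,0), (5,3), (6,0).

8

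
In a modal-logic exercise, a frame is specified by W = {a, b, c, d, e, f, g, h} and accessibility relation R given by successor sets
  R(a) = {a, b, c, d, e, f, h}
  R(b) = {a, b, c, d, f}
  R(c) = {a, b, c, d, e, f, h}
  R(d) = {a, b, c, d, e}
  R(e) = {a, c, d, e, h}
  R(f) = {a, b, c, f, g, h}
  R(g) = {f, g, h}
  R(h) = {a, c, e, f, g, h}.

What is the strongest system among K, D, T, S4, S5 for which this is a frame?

Serial (axiom D): yes — every world has a successor (e.g. a R a).
Reflexive (axiom T): yes — every world is R-related to itself.
Transitive (axiom 4): no — a R f and f R g, but not a R g.
Euclidean (axiom 5): no — a R b and a R e, but not b R e.
So F validates K, D, T; S4 would additionally require R to be transitive. The strongest is T.

T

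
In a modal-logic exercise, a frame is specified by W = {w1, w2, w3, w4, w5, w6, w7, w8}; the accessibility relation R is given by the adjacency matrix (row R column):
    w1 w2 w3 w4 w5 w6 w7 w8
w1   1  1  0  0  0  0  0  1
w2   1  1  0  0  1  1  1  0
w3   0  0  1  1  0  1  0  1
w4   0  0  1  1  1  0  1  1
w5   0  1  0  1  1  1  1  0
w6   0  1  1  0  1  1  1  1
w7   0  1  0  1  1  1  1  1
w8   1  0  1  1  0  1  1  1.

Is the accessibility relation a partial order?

Reflexive: yes — every world is R-related to itself.
Transitive: no — w1 R w2 and w2 R w5, but not w1 R w5.
Antisymmetric: no — w1 R w2 and w2 R w1 with w1 ≠ w2.
So R is not a partial order.

No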